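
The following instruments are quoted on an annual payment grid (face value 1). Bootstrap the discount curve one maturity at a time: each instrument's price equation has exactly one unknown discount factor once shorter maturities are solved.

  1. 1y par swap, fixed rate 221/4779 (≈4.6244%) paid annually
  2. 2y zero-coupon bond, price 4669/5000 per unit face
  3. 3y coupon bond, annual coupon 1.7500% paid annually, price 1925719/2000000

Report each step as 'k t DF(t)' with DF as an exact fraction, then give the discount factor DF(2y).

1 1 4779/5000
2 2 4669/5000
3 3 4569/5000
DF(2y) = 4669/5000 ≈ 0.933800

step 1 [1y] swap r/1=221/4779: DF=(1 − 221/4779·(0))/(1+221/4779) = 4779/5000 ≈ 0.955800
step 2 [2y] zero: DF = P = 4669/5000 ≈ 0.933800
step 3 [3y] bond c/1=7/400: DF=(1925719/2000000 − 7/400·(0.955800+0.933800))/(1+7/400) = 4569/5000 ≈ 0.913800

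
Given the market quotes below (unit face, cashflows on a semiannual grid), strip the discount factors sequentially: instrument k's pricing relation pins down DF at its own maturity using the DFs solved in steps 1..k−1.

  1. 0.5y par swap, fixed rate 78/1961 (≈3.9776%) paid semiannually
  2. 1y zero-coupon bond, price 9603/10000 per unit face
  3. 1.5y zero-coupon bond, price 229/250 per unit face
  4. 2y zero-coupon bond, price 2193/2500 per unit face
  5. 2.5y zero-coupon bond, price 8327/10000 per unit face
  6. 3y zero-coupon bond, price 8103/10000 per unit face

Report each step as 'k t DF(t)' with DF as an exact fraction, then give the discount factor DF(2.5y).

step 1 [0.5y] swap r/2=39/1961: DF=(1 − 39/1961·(0))/(1+39/1961) = 1961/2000 ≈ 0.980500
step 2 [1y] zero: DF = P = 9603/10000 ≈ 0.960300
step 3 [1.5y] zero: DF = P = 229/250 ≈ 0.916000
step 4 [2y] zero: DF = P = 2193/2500 ≈ 0.877200
step 5 [2.5y] zero: DF = P = 8327/10000 ≈ 0.832700
step 6 [3y] zero: DF = P = 8103/10000 ≈ 0.810300

1 1/2 1961/2000
2 1 9603/10000
3 3/2 229/250
4 2 2193/2500
5 5/2 8327/10000
6 3 8103/10000
DF(2.5y) = 8327/10000 ≈ 0.832700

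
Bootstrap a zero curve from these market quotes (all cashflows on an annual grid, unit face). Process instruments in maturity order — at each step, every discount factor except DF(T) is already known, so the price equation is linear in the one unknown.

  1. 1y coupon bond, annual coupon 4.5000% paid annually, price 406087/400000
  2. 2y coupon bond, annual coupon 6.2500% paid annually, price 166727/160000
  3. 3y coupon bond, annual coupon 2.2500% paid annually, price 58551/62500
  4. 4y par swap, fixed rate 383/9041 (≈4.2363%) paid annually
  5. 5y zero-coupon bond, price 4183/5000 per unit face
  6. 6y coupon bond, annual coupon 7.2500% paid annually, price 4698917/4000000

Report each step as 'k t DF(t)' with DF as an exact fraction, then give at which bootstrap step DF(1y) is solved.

step 1 [1y] bond c/1=9/200: DF=(406087/400000 − 9/200·(0))/(1+9/200) = 1943/2000 ≈ 0.971500
step 2 [2y] bond c/1=1/16: DF=(166727/160000 − 1/16·(0.971500))/(1+1/16) = 2309/2500 ≈ 0.923600
step 3 [3y] bond c/1=9/400: DF=(58551/62500 − 9/400·(0.971500+0.923600))/(1+9/400) = 1749/2000 ≈ 0.874500
step 4 [4y] swap r/1=383/9041: DF=(1 − 383/9041·(0.971500+0.923600+0.874500))/(1+383/9041) = 2117/2500 ≈ 0.846800
step 5 [5y] zero: DF = P = 4183/5000 ≈ 0.836600
step 6 [6y] bond c/1=29/400: DF=(4698917/4000000 − 29/400·(0.971500+0.923600+0.874500+0.846800+0.836600))/(1+29/400) = 7943/10000 ≈ 0.794300

1 1 1943/2000
2 2 2309/2500
3 3 1749/2000
4 4 2117/2500
5 5 4183/5000
6 6 7943/10000
DF(1y) is solved at step 1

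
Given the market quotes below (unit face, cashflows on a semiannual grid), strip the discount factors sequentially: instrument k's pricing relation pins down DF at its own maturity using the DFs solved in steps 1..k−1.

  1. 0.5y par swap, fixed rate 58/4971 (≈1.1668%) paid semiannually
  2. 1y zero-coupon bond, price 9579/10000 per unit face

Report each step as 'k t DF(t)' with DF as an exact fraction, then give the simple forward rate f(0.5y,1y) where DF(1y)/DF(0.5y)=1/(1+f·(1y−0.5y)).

1 1/2 4971/5000
2 1 9579/10000
f(0.5y,1y) = ((4971/5000)/(9579/10000) − 1)/(1/2) = 242/3193 ≈ 7.5791%

step 1 [0.5y] swap r/2=29/4971: DF=(1 − 29/4971·(0))/(1+29/4971) = 4971/5000 ≈ 0.994200
step 2 [1y] zero: DF = P = 9579/10000 ≈ 0.957900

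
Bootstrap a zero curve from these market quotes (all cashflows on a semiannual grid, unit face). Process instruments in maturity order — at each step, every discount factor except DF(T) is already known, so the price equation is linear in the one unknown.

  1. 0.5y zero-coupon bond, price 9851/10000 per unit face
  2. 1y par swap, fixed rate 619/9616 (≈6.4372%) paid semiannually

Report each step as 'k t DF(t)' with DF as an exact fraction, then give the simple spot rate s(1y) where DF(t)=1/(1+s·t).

step 1 [0.5y] zero: DF = P = 9851/10000 ≈ 0.985100
step 2 [1y] swap r/2=619/19232: DF=(1 − 619/19232·(0.985100))/(1+619/19232) = 9381/10000 ≈ 0.938100

1 1/2 9851/10000
2 1 9381/10000
s(1y) = (1/(9381/10000) − 1)/(1) = 619/9381 ≈ 6.5984%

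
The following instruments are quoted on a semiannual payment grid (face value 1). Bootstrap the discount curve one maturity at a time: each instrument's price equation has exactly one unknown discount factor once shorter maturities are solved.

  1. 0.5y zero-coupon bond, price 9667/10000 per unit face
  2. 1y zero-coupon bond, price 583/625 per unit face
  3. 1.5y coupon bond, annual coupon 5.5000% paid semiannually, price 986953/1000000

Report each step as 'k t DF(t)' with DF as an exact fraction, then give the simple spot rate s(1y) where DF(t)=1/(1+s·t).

1 1/2 9667/10000
2 1 583/625
3 3/2 9097/10000
s(1y) = (1/(583/625) − 1)/(1) = 42/583 ≈ 7.2041%

step 1 [0.5y] zero: DF = P = 9667/10000 ≈ 0.966700
step 2 [1y] zero: DF = P = 583/625 ≈ 0.932800
step 3 [1.5y] bond c/2=11/400: DF=(986953/1000000 − 11/400·(0.966700+0.932800))/(1+11/400) = 9097/10000 ≈ 0.909700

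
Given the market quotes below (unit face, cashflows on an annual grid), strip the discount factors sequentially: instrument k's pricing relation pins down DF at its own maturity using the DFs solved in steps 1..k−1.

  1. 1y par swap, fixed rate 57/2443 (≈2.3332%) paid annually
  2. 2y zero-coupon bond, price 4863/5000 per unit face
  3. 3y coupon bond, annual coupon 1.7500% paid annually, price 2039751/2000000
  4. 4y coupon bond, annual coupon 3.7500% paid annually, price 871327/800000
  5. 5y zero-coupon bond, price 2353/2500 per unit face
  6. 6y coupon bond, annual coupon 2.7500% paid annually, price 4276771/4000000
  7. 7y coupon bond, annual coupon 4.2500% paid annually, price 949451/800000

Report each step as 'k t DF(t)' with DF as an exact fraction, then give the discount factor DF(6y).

1 1 2443/2500
2 2 4863/5000
3 3 1211/1250
4 4 9443/10000
5 5 2353/2500
6 6 114/125
7 7 4527/5000
DF(6y) = 114/125 ≈ 0.912000

step 1 [1y] swap r/1=57/2443: DF=(1 − 57/2443·(0))/(1+57/2443) = 2443/2500 ≈ 0.977200
step 2 [2y] zero: DF = P = 4863/5000 ≈ 0.972600
step 3 [3y] bond c/1=7/400: DF=(2039751/2000000 − 7/400·(0.977200+0.972600))/(1+7/400) = 1211/1250 ≈ 0.968800
step 4 [4y] bond c/1=3/80: DF=(871327/800000 − 3/80·(0.977200+0.972600+0.968800))/(1+3/80) = 9443/10000 ≈ 0.944300
step 5 [5y] zero: DF = P = 2353/2500 ≈ 0.941200
step 6 [6y] bond c/1=11/400: DF=(4276771/4000000 − 11/400·(0.977200+0.972600+0.968800+0.944300+0.941200))/(1+11/400) = 114/125 ≈ 0.912000
step 7 [7y] bond c/1=17/400: DF=(949451/800000 − 17/400·(0.977200+0.972600+0.968800+0.944300+0.941200+0.912000))/(1+17/400) = 4527/5000 ≈ 0.905400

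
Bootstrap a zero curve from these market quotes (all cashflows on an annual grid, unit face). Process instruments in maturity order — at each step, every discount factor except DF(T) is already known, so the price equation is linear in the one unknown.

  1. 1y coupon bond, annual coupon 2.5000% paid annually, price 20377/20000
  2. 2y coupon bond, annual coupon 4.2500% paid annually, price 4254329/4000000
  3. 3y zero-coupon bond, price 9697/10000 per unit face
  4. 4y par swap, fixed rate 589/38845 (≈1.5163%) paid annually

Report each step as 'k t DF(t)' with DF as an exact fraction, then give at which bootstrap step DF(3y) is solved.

step 1 [1y] bond c/1=1/40: DF=(20377/20000 − 1/40·(0))/(1+1/40) = 497/500 ≈ 0.994000
step 2 [2y] bond c/1=17/400: DF=(4254329/4000000 − 17/400·(0.994000))/(1+17/400) = 9797/10000 ≈ 0.979700
step 3 [3y] zero: DF = P = 9697/10000 ≈ 0.969700
step 4 [4y] swap r/1=589/38845: DF=(1 − 589/38845·(0.994000+0.979700+0.969700))/(1+589/38845) = 9411/10000 ≈ 0.941100

1 1 497/500
2 2 9797/10000
3 3 9697/10000
4 4 9411/10000
DF(3y) is solved at step 3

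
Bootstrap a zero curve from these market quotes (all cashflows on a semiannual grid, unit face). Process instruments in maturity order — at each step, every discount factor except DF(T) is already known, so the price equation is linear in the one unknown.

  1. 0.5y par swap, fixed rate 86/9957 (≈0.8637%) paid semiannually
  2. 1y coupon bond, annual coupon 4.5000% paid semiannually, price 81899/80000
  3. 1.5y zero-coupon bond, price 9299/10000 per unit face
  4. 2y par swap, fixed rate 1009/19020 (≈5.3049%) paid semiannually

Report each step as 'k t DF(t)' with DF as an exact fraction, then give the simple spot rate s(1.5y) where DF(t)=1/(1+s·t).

step 1 [0.5y] swap r/2=43/9957: DF=(1 − 43/9957·(0))/(1+43/9957) = 9957/10000 ≈ 0.995700
step 2 [1y] bond c/2=9/400: DF=(81899/80000 − 9/400·(0.995700))/(1+9/400) = 9793/10000 ≈ 0.979300
step 3 [1.5y] zero: DF = P = 9299/10000 ≈ 0.929900
step 4 [2y] swap r/2=1009/38040: DF=(1 − 1009/38040·(0.995700+0.979300+0.929900))/(1+1009/38040) = 8991/10000 ≈ 0.899100

1 1/2 9957/10000
2 1 9793/10000
3 3/2 9299/10000
4 2 8991/10000
s(1.5y) = (1/(9299/10000) − 1)/(3/2) = 1402/27897 ≈ 5.0256%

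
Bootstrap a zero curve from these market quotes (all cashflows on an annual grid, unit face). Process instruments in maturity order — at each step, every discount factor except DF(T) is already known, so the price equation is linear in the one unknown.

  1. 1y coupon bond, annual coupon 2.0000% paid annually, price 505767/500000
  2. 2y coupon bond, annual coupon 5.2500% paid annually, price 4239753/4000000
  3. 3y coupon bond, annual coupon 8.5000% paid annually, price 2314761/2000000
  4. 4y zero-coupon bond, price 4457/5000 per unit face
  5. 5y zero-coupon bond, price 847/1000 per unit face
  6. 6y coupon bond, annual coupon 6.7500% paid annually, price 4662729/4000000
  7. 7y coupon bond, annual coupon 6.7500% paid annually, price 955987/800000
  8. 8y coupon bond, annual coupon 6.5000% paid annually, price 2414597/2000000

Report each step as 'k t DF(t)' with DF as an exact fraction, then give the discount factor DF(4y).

1 1 9917/10000
2 2 1197/1250
3 3 457/500
4 4 4457/5000
5 5 847/1000
6 6 801/1000
7 7 3889/5000
8 8 1891/2500
DF(4y) = 4457/5000 ≈ 0.891400

step 1 [1y] bond c/1=1/50: DF=(505767/500000 − 1/50·(0))/(1+1/50) = 9917/10000 ≈ 0.991700
step 2 [2y] bond c/1=21/400: DF=(4239753/4000000 − 21/400·(0.991700))/(1+21/400) = 1197/1250 ≈ 0.957600
step 3 [3y] bond c/1=17/200: DF=(2314761/2000000 − 17/200·(0.991700+0.957600))/(1+17/200) = 457/500 ≈ 0.914000
step 4 [4y] zero: DF = P = 4457/5000 ≈ 0.891400
step 5 [5y] zero: DF = P = 847/1000 ≈ 0.847000
step 6 [6y] bond c/1=27/400: DF=(4662729/4000000 − 27/400·(0.991700+0.957600+0.914000+0.891400+0.847000))/(1+27/400) = 801/1000 ≈ 0.801000
step 7 [7y] bond c/1=27/400: DF=(955987/800000 − 27/400·(0.991700+0.957600+0.914000+0.891400+0.847000+0.801000))/(1+27/400) = 3889/5000 ≈ 0.777800
step 8 [8y] bond c/1=13/200: DF=(2414597/2000000 − 13/200·(0.991700+0.957600+0.914000+0.891400+0.847000+0.801000+0.777800))/(1+13/200) = 1891/2500 ≈ 0.756400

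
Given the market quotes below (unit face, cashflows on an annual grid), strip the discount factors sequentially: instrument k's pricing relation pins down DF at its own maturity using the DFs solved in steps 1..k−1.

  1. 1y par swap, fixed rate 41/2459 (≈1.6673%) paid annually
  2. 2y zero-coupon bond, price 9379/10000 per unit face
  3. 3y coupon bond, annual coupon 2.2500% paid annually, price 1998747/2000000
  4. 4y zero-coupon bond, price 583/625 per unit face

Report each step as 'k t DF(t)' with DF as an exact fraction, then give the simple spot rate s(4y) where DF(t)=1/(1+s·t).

step 1 [1y] swap r/1=41/2459: DF=(1 − 41/2459·(0))/(1+41/2459) = 2459/2500 ≈ 0.983600
step 2 [2y] zero: DF = P = 9379/10000 ≈ 0.937900
step 3 [3y] bond c/1=9/400: DF=(1998747/2000000 − 9/400·(0.983600+0.937900))/(1+9/400) = 9351/10000 ≈ 0.935100
step 4 [4y] zero: DF = P = 583/625 ≈ 0.932800

1 1 2459/2500
2 2 9379/10000
3 3 9351/10000
4 4 583/625
s(4y) = (1/(583/625) − 1)/(4) = 21/1166 ≈ 1.8010%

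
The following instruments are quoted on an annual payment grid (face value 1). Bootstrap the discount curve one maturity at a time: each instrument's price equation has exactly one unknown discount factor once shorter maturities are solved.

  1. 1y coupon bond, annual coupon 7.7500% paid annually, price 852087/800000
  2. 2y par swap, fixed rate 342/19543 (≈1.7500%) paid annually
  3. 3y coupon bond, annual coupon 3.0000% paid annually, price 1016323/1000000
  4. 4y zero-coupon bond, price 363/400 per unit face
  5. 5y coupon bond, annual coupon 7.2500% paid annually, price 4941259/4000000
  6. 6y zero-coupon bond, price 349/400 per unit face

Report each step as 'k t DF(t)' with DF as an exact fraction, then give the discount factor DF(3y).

step 1 [1y] bond c/1=31/400: DF=(852087/800000 − 31/400·(0))/(1+31/400) = 1977/2000 ≈ 0.988500
step 2 [2y] swap r/1=342/19543: DF=(1 − 342/19543·(0.988500))/(1+342/19543) = 4829/5000 ≈ 0.965800
step 3 [3y] bond c/1=3/100: DF=(1016323/1000000 − 3/100·(0.988500+0.965800))/(1+3/100) = 4649/5000 ≈ 0.929800
step 4 [4y] zero: DF = P = 363/400 ≈ 0.907500
step 5 [5y] bond c/1=29/400: DF=(4941259/4000000 − 29/400·(0.988500+0.965800+0.929800+0.907500))/(1+29/400) = 1791/2000 ≈ 0.895500
step 6 [6y] zero: DF = P = 349/400 ≈ 0.872500

1 1 1977/2000
2 2 4829/5000
3 3 4649/5000
4 4 363/400
5 5 1791/2000
6 6 349/400
DF(3y) = 4649/5000 ≈ 0.929800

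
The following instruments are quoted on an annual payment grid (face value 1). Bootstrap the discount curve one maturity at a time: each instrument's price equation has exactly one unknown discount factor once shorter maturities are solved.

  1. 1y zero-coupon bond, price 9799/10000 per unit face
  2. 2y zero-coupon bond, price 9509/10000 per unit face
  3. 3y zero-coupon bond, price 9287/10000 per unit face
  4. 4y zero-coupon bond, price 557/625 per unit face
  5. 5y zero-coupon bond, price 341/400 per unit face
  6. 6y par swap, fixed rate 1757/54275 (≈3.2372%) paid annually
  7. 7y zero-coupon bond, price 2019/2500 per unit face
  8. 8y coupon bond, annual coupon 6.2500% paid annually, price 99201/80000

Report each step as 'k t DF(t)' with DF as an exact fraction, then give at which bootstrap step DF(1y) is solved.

1 1 9799/10000
2 2 9509/10000
3 3 9287/10000
4 4 557/625
5 5 341/400
6 6 8243/10000
7 7 2019/2500
8 8 8003/10000
DF(1y) is solved at step 1

step 1 [1y] zero: DF = P = 9799/10000 ≈ 0.979900
step 2 [2y] zero: DF = P = 9509/10000 ≈ 0.950900
step 3 [3y] zero: DF = P = 9287/10000 ≈ 0.928700
step 4 [4y] zero: DF = P = 557/625 ≈ 0.891200
step 5 [5y] zero: DF = P = 341/400 ≈ 0.852500
step 6 [6y] swap r/1=1757/54275: DF=(1 − 1757/54275·(0.979900+0.950900+0.928700+0.891200+0.852500))/(1+1757/54275) = 8243/10000 ≈ 0.824300
step 7 [7y] zero: DF = P = 2019/2500 ≈ 0.807600
step 8 [8y] bond c/1=1/16: DF=(99201/80000 − 1/16·(0.979900+0.950900+0.928700+0.891200+0.852500+0.824300+0.807600))/(1+1/16) = 8003/10000 ≈ 0.800300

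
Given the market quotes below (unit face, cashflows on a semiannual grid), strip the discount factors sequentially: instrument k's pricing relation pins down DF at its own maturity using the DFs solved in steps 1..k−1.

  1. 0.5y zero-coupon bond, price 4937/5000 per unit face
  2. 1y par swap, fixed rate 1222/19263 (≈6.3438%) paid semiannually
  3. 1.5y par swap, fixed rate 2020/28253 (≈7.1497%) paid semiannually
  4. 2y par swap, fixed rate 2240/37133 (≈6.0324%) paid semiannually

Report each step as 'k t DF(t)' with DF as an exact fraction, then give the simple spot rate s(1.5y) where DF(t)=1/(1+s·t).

1 1/2 4937/5000
2 1 9389/10000
3 3/2 899/1000
4 2 111/125
s(1.5y) = (1/(899/1000) − 1)/(3/2) = 202/2697 ≈ 7.4898%

step 1 [0.5y] zero: DF = P = 4937/5000 ≈ 0.987400
step 2 [1y] swap r/2=611/19263: DF=(1 − 611/19263·(0.987400))/(1+611/19263) = 9389/10000 ≈ 0.938900
step 3 [1.5y] swap r/2=1010/28253: DF=(1 − 1010/28253·(0.987400+0.938900))/(1+1010/28253) = 899/1000 ≈ 0.899000
step 4 [2y] swap r/2=1120/37133: DF=(1 − 1120/37133·(0.987400+0.938900+0.899000))/(1+1120/37133) = 111/125 ≈ 0.888000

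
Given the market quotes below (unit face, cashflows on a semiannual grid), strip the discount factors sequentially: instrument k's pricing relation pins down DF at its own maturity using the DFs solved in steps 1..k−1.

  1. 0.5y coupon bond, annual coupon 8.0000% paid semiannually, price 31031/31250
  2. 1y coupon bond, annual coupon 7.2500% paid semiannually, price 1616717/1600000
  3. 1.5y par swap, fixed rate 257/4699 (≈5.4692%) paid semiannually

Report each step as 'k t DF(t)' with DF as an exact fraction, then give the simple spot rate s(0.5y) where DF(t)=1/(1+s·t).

step 1 [0.5y] bond c/2=1/25: DF=(31031/31250 − 1/25·(0))/(1+1/25) = 2387/2500 ≈ 0.954800
step 2 [1y] bond c/2=29/800: DF=(1616717/1600000 − 29/800·(0.954800))/(1+29/800) = 9417/10000 ≈ 0.941700
step 3 [1.5y] swap r/2=257/9398: DF=(1 − 257/9398·(0.954800+0.941700))/(1+257/9398) = 9229/10000 ≈ 0.922900

1 1/2 2387/2500
2 1 9417/10000
3 3/2 9229/10000
s(0.5y) = (1/(2387/2500) − 1)/(1/2) = 226/2387 ≈ 9.4680%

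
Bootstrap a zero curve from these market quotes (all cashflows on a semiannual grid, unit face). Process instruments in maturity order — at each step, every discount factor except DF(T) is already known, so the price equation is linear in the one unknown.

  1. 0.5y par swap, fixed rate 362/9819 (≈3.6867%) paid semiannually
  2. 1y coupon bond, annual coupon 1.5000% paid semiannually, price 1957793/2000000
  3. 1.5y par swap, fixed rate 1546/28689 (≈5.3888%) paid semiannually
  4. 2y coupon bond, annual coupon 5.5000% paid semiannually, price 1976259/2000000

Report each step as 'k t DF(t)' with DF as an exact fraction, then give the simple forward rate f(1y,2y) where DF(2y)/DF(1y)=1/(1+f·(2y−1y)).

1 1/2 9819/10000
2 1 9643/10000
3 3/2 9227/10000
4 2 8849/10000
f(1y,2y) = ((9643/10000)/(8849/10000) − 1)/(1) = 794/8849 ≈ 8.9728%

step 1 [0.5y] swap r/2=181/9819: DF=(1 − 181/9819·(0))/(1+181/9819) = 9819/10000 ≈ 0.981900
step 2 [1y] bond c/2=3/400: DF=(1957793/2000000 − 3/400·(0.981900))/(1+3/400) = 9643/10000 ≈ 0.964300
step 3 [1.5y] swap r/2=773/28689: DF=(1 − 773/28689·(0.981900+0.964300))/(1+773/28689) = 9227/10000 ≈ 0.922700
step 4 [2y] bond c/2=11/400: DF=(1976259/2000000 − 11/400·(0.981900+0.964300+0.922700))/(1+11/400) = 8849/10000 ≈ 0.884900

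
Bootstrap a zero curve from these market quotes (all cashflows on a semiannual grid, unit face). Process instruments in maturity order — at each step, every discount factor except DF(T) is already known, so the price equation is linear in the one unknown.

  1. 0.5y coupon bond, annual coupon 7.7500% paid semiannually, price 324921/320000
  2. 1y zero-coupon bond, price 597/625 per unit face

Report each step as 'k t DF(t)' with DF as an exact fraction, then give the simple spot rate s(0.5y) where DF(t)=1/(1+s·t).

1 1/2 391/400
2 1 597/625
s(0.5y) = (1/(391/400) − 1)/(1/2) = 18/391 ≈ 4.6036%

step 1 [0.5y] bond c/2=31/800: DF=(324921/320000 − 31/800·(0))/(1+31/800) = 391/400 ≈ 0.977500
step 2 [1y] zero: DF = P = 597/625 ≈ 0.955200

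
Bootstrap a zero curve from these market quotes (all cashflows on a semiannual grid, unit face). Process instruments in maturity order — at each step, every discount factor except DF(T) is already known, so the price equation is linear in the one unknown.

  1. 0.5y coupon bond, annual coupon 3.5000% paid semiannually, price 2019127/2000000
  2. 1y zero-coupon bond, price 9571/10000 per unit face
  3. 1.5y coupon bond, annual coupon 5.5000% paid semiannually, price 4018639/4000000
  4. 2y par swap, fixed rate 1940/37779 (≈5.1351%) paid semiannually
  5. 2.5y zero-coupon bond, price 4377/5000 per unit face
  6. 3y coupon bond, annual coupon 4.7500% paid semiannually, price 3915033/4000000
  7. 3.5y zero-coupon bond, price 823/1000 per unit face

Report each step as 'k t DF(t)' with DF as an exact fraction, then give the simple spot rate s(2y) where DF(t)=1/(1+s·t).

1 1/2 4961/5000
2 1 9571/10000
3 3/2 1157/1250
4 2 903/1000
5 5/2 4377/5000
6 3 8481/10000
7 7/2 823/1000
s(2y) = (1/(903/1000) − 1)/(2) = 97/1806 ≈ 5.3710%

step 1 [0.5y] bond c/2=7/400: DF=(2019127/2000000 − 7/400·(0))/(1+7/400) = 4961/5000 ≈ 0.992200
step 2 [1y] zero: DF = P = 9571/10000 ≈ 0.957100
step 3 [1.5y] bond c/2=11/400: DF=(4018639/4000000 − 11/400·(0.992200+0.957100))/(1+11/400) = 1157/1250 ≈ 0.925600
step 4 [2y] swap r/2=970/37779: DF=(1 − 970/37779·(0.992200+0.957100+0.925600))/(1+970/37779) = 903/1000 ≈ 0.903000
step 5 [2.5y] zero: DF = P = 4377/5000 ≈ 0.875400
step 6 [3y] bond c/2=19/800: DF=(3915033/4000000 − 19/800·(0.992200+0.957100+0.925600+0.903000+0.875400))/(1+19/800) = 8481/10000 ≈ 0.848100
step 7 [3.5y] zero: DF = P = 823/1000 ≈ 0.823000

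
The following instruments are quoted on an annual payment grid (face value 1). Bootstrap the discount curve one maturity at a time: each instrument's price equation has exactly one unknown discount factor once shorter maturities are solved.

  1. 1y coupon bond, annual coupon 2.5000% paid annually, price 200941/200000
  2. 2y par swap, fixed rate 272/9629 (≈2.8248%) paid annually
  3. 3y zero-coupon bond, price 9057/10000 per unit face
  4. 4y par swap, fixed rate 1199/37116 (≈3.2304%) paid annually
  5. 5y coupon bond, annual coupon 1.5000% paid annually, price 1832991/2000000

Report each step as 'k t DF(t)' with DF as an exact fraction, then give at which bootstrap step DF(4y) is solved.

1 1 4901/5000
2 2 591/625
3 3 9057/10000
4 4 8801/10000
5 5 8481/10000
DF(4y) is solved at step 4

step 1 [1y] bond c/1=1/40: DF=(200941/200000 − 1/40·(0))/(1+1/40) = 4901/5000 ≈ 0.980200
step 2 [2y] swap r/1=272/9629: DF=(1 − 272/9629·(0.980200))/(1+272/9629) = 591/625 ≈ 0.945600
step 3 [3y] zero: DF = P = 9057/10000 ≈ 0.905700
step 4 [4y] swap r/1=1199/37116: DF=(1 − 1199/37116·(0.980200+0.945600+0.905700))/(1+1199/37116) = 8801/10000 ≈ 0.880100
step 5 [5y] bond c/1=3/200: DF=(1832991/2000000 − 3/200·(0.980200+0.945600+0.905700+0.880100))/(1+3/200) = 8481/10000 ≈ 0.848100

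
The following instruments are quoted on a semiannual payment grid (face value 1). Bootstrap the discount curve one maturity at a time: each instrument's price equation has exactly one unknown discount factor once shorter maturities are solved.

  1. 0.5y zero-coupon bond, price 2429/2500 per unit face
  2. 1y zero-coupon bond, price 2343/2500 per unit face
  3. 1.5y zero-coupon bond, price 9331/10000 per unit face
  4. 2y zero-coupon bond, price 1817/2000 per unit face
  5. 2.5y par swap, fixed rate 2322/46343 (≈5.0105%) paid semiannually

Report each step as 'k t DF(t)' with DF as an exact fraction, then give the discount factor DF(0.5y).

step 1 [0.5y] zero: DF = P = 2429/2500 ≈ 0.971600
step 2 [1y] zero: DF = P = 2343/2500 ≈ 0.937200
step 3 [1.5y] zero: DF = P = 9331/10000 ≈ 0.933100
step 4 [2y] zero: DF = P = 1817/2000 ≈ 0.908500
step 5 [2.5y] swap r/2=1161/46343: DF=(1 − 1161/46343·(0.971600+0.937200+0.933100+0.908500))/(1+1161/46343) = 8839/10000 ≈ 0.883900

1 1/2 2429/2500
2 1 2343/2500
3 3/2 9331/10000
4 2 1817/2000
5 5/2 8839/10000
DF(0.5y) = 2429/2500 ≈ 0.971600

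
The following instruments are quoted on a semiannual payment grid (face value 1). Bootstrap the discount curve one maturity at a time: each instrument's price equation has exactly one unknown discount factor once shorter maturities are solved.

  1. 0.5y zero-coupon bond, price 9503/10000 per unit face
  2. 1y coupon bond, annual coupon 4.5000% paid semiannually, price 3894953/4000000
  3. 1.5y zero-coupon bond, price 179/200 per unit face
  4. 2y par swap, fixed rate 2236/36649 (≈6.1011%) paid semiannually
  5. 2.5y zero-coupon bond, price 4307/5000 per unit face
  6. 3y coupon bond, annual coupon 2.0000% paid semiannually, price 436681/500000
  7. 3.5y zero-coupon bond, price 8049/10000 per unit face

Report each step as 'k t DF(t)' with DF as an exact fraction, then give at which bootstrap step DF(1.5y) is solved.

step 1 [0.5y] zero: DF = P = 9503/10000 ≈ 0.950300
step 2 [1y] bond c/2=9/400: DF=(3894953/4000000 − 9/400·(0.950300))/(1+9/400) = 4657/5000 ≈ 0.931400
step 3 [1.5y] zero: DF = P = 179/200 ≈ 0.895000
step 4 [2y] swap r/2=1118/36649: DF=(1 − 1118/36649·(0.950300+0.931400+0.895000))/(1+1118/36649) = 4441/5000 ≈ 0.888200
step 5 [2.5y] zero: DF = P = 4307/5000 ≈ 0.861400
step 6 [3y] bond c/2=1/100: DF=(436681/500000 − 1/100·(0.950300+0.931400+0.895000+0.888200+0.861400))/(1+1/100) = 8199/10000 ≈ 0.819900
step 7 [3.5y] zero: DF = P = 8049/10000 ≈ 0.804900

1 1/2 9503/10000
2 1 4657/5000
3 3/2 179/200
4 2 4441/5000
5 5/2 4307/5000
6 3 8199/10000
7 7/2 8049/10000
DF(1.5y) is solved at step 3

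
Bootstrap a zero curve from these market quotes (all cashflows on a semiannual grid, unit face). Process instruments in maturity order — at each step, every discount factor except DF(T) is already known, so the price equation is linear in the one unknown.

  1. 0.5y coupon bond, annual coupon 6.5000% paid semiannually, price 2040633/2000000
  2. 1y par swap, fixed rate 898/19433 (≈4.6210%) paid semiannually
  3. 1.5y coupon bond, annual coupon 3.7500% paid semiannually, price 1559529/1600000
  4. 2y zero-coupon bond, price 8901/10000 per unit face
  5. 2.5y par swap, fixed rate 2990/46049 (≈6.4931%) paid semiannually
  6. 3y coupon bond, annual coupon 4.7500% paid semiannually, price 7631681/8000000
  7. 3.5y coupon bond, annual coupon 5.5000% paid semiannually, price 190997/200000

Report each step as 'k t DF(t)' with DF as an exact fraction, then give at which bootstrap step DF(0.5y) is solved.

step 1 [0.5y] bond c/2=13/400: DF=(2040633/2000000 − 13/400·(0))/(1+13/400) = 4941/5000 ≈ 0.988200
step 2 [1y] swap r/2=449/19433: DF=(1 − 449/19433·(0.988200))/(1+449/19433) = 9551/10000 ≈ 0.955100
step 3 [1.5y] bond c/2=3/160: DF=(1559529/1600000 − 3/160·(0.988200+0.955100))/(1+3/160) = 921/1000 ≈ 0.921000
step 4 [2y] zero: DF = P = 8901/10000 ≈ 0.890100
step 5 [2.5y] swap r/2=1495/46049: DF=(1 − 1495/46049·(0.988200+0.955100+0.921000+0.890100))/(1+1495/46049) = 1701/2000 ≈ 0.850500
step 6 [3y] bond c/2=19/800: DF=(7631681/8000000 − 19/800·(0.988200+0.955100+0.921000+0.890100+0.850500))/(1+19/800) = 33/40 ≈ 0.825000
step 7 [3.5y] bond c/2=11/400: DF=(190997/200000 − 11/400·(0.988200+0.955100+0.921000+0.890100+0.850500+0.825000))/(1+11/400) = 7841/10000 ≈ 0.784100

1 1/2 4941/5000
2 1 9551/10000
3 3/2 921/1000
4 2 8901/10000
5 5/2 1701/2000
6 3 33/40
7 7/2 7841/10000
DF(0.5y) is solved at step 1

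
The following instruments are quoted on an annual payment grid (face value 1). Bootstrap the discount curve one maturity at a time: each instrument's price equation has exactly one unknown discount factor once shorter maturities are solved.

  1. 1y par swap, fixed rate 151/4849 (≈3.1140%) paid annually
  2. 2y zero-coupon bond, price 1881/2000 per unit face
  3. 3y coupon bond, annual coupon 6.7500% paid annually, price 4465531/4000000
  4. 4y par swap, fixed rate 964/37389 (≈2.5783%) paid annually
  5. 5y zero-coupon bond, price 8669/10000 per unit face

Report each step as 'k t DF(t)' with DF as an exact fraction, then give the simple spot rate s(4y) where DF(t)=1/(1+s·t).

step 1 [1y] swap r/1=151/4849: DF=(1 − 151/4849·(0))/(1+151/4849) = 4849/5000 ≈ 0.969800
step 2 [2y] zero: DF = P = 1881/2000 ≈ 0.940500
step 3 [3y] bond c/1=27/400: DF=(4465531/4000000 − 27/400·(0.969800+0.940500))/(1+27/400) = 37/40 ≈ 0.925000
step 4 [4y] swap r/1=964/37389: DF=(1 − 964/37389·(0.969800+0.940500+0.925000))/(1+964/37389) = 2259/2500 ≈ 0.903600
step 5 [5y] zero: DF = P = 8669/10000 ≈ 0.866900

1 1 4849/5000
2 2 1881/2000
3 3 37/40
4 4 2259/2500
5 5 8669/10000
s(4y) = (1/(2259/2500) − 1)/(4) = 241/9036 ≈ 2.6671%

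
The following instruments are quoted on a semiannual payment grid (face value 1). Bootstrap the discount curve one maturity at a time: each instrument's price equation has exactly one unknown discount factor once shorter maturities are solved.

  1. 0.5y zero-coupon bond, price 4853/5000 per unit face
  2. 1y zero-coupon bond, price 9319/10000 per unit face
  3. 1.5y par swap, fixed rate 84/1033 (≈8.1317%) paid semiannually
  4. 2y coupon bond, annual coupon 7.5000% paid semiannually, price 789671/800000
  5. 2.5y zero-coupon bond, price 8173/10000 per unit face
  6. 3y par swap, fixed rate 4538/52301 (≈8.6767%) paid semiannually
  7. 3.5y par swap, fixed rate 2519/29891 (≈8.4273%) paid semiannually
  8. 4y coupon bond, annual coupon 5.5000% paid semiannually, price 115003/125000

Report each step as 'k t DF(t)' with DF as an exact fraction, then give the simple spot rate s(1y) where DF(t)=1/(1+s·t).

step 1 [0.5y] zero: DF = P = 4853/5000 ≈ 0.970600
step 2 [1y] zero: DF = P = 9319/10000 ≈ 0.931900
step 3 [1.5y] swap r/2=42/1033: DF=(1 − 42/1033·(0.970600+0.931900))/(1+42/1033) = 4433/5000 ≈ 0.886600
step 4 [2y] bond c/2=3/80: DF=(789671/800000 − 3/80·(0.970600+0.931900+0.886600))/(1+3/80) = 4253/5000 ≈ 0.850600
step 5 [2.5y] zero: DF = P = 8173/10000 ≈ 0.817300
step 6 [3y] swap r/2=2269/52301: DF=(1 − 2269/52301·(0.970600+0.931900+0.886600+0.850600+0.817300))/(1+2269/52301) = 7731/10000 ≈ 0.773100
step 7 [3.5y] swap r/2=2519/59782: DF=(1 − 2519/59782·(0.970600+0.931900+0.886600+0.850600+0.817300+0.773100))/(1+2519/59782) = 7481/10000 ≈ 0.748100
step 8 [4y] bond c/2=11/400: DF=(115003/125000 − 11/400·(0.970600+0.931900+0.886600+0.850600+0.817300+0.773100+0.748100))/(1+11/400) = 3677/5000 ≈ 0.735400

1 1/2 4853/5000
2 1 9319/10000
3 3/2 4433/5000
4 2 4253/5000
5 5/2 8173/10000
6 3 7731/10000
7 7/2 7481/10000
8 4 3677/5000
s(1y) = (1/(9319/10000) − 1)/(1) = 681/9319 ≈ 7.3077%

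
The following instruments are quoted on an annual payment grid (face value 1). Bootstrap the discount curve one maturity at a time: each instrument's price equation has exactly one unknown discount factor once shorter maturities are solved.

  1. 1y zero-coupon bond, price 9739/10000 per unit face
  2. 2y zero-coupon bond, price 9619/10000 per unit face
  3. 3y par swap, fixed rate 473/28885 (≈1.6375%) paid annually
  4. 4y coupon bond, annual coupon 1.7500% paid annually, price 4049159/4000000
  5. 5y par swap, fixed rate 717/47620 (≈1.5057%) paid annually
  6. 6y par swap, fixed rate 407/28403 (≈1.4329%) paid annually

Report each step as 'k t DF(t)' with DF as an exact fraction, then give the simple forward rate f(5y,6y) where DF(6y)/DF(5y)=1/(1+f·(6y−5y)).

step 1 [1y] zero: DF = P = 9739/10000 ≈ 0.973900
step 2 [2y] zero: DF = P = 9619/10000 ≈ 0.961900
step 3 [3y] swap r/1=473/28885: DF=(1 − 473/28885·(0.973900+0.961900))/(1+473/28885) = 9527/10000 ≈ 0.952700
step 4 [4y] bond c/1=7/400: DF=(4049159/4000000 − 7/400·(0.973900+0.961900+0.952700))/(1+7/400) = 2363/2500 ≈ 0.945200
step 5 [5y] swap r/1=717/47620: DF=(1 − 717/47620·(0.973900+0.961900+0.952700+0.945200))/(1+717/47620) = 9283/10000 ≈ 0.928300
step 6 [6y] swap r/1=407/28403: DF=(1 − 407/28403·(0.973900+0.961900+0.952700+0.945200+0.928300))/(1+407/28403) = 4593/5000 ≈ 0.918600

1 1 9739/10000
2 2 9619/10000
3 3 9527/10000
4 4 2363/2500
5 5 9283/10000
6 6 4593/5000
f(5y,6y) = ((9283/10000)/(4593/5000) − 1)/(1) = 97/9186 ≈ 1.0560%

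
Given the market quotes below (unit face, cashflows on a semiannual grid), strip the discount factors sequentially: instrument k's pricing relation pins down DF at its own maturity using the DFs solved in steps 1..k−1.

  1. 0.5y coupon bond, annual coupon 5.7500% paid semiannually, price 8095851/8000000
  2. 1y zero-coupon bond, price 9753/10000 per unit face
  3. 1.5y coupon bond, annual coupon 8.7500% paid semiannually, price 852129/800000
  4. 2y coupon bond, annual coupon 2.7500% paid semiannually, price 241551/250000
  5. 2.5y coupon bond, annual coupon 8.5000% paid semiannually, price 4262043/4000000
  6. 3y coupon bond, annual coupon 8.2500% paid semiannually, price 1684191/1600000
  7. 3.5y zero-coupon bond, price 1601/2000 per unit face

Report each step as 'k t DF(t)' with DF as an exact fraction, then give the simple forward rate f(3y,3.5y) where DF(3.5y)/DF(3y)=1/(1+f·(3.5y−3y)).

step 1 [0.5y] bond c/2=23/800: DF=(8095851/8000000 − 23/800·(0))/(1+23/800) = 9837/10000 ≈ 0.983700
step 2 [1y] zero: DF = P = 9753/10000 ≈ 0.975300
step 3 [1.5y] bond c/2=7/160: DF=(852129/800000 − 7/160·(0.983700+0.975300))/(1+7/160) = 1173/1250 ≈ 0.938400
step 4 [2y] bond c/2=11/800: DF=(241551/250000 − 11/800·(0.983700+0.975300+0.938400))/(1+11/800) = 4569/5000 ≈ 0.913800
step 5 [2.5y] bond c/2=17/400: DF=(4262043/4000000 − 17/400·(0.983700+0.975300+0.938400+0.913800))/(1+17/400) = 8667/10000 ≈ 0.866700
step 6 [3y] bond c/2=33/800: DF=(1684191/1600000 − 33/800·(0.983700+0.975300+0.938400+0.913800+0.866700))/(1+33/800) = 516/625 ≈ 0.825600
step 7 [3.5y] zero: DF = P = 1601/2000 ≈ 0.800500

1 1/2 9837/10000
2 1 9753/10000
3 3/2 1173/1250
4 2 4569/5000
5 5/2 8667/10000
6 3 516/625
7 7/2 1601/2000
f(3y,3.5y) = ((516/625)/(1601/2000) − 1)/(1/2) = 502/8005 ≈ 6.2711%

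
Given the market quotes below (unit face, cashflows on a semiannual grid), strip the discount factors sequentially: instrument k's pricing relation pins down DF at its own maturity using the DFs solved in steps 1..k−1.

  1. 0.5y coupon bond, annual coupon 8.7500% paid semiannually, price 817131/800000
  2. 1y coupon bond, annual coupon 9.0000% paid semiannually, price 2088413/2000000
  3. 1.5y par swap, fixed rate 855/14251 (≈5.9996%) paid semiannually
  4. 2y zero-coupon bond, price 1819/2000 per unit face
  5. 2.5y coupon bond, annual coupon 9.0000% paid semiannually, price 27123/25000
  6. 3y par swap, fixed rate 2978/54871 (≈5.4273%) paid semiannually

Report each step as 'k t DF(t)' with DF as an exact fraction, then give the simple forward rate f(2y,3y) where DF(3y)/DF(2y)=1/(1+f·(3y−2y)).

step 1 [0.5y] bond c/2=7/160: DF=(817131/800000 − 7/160·(0))/(1+7/160) = 4893/5000 ≈ 0.978600
step 2 [1y] bond c/2=9/200: DF=(2088413/2000000 − 9/200·(0.978600))/(1+9/200) = 9571/10000 ≈ 0.957100
step 3 [1.5y] swap r/2=855/28502: DF=(1 − 855/28502·(0.978600+0.957100))/(1+855/28502) = 1829/2000 ≈ 0.914500
step 4 [2y] zero: DF = P = 1819/2000 ≈ 0.909500
step 5 [2.5y] bond c/2=9/200: DF=(27123/25000 − 9/200·(0.978600+0.957100+0.914500+0.909500))/(1+9/200) = 8763/10000 ≈ 0.876300
step 6 [3y] swap r/2=1489/54871: DF=(1 − 1489/54871·(0.978600+0.957100+0.914500+0.909500+0.876300))/(1+1489/54871) = 8511/10000 ≈ 0.851100

1 1/2 4893/5000
2 1 9571/10000
3 3/2 1829/2000
4 2 1819/2000
5 5/2 8763/10000
6 3 8511/10000
f(2y,3y) = ((1819/2000)/(8511/10000) − 1)/(1) = 584/8511 ≈ 6.8617%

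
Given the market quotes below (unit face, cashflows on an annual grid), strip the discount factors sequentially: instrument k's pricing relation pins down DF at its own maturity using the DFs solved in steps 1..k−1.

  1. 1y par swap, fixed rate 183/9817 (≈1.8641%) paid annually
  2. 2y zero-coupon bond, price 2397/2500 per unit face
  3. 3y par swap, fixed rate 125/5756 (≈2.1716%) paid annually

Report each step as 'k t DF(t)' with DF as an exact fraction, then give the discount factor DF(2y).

step 1 [1y] swap r/1=183/9817: DF=(1 − 183/9817·(0))/(1+183/9817) = 9817/10000 ≈ 0.981700
step 2 [2y] zero: DF = P = 2397/2500 ≈ 0.958800
step 3 [3y] swap r/1=125/5756: DF=(1 − 125/5756·(0.981700+0.958800))/(1+125/5756) = 15/16 ≈ 0.937500

1 1 9817/10000
2 2 2397/2500
3 3 15/16
DF(2y) = 2397/2500 ≈ 0.958800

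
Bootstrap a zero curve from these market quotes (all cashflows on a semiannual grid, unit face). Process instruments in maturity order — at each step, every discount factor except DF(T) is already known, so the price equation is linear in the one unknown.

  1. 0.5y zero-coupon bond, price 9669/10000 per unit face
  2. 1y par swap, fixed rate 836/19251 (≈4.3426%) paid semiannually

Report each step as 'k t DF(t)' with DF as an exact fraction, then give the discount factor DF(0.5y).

step 1 [0.5y] zero: DF = P = 9669/10000 ≈ 0.966900
step 2 [1y] swap r/2=418/19251: DF=(1 − 418/19251·(0.966900))/(1+418/19251) = 4791/5000 ≈ 0.958200

1 1/2 9669/10000
2 1 4791/5000
DF(0.5y) = 9669/10000 ≈ 0.966900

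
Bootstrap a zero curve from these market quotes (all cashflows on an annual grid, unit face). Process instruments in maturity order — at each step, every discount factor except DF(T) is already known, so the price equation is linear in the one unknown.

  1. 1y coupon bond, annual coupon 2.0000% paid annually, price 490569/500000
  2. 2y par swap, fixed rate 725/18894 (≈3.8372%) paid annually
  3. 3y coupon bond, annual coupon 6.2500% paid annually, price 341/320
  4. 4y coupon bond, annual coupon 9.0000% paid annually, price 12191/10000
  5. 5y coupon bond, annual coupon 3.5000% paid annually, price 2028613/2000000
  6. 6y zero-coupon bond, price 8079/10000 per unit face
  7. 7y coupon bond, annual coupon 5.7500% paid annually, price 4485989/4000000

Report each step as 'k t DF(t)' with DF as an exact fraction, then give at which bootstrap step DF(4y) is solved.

1 1 9619/10000
2 2 371/400
3 3 4459/5000
4 4 1111/1250
5 5 8559/10000
6 6 8079/10000
7 7 1541/2000
DF(4y) is solved at step 4

step 1 [1y] bond c/1=1/50: DF=(490569/500000 − 1/50·(0))/(1+1/50) = 9619/10000 ≈ 0.961900
step 2 [2y] swap r/1=725/18894: DF=(1 − 725/18894·(0.961900))/(1+725/18894) = 371/400 ≈ 0.927500
step 3 [3y] bond c/1=1/16: DF=(341/320 − 1/16·(0.961900+0.927500))/(1+1/16) = 4459/5000 ≈ 0.891800
step 4 [4y] bond c/1=9/100: DF=(12191/10000 − 9/100·(0.961900+0.927500+0.891800))/(1+9/100) = 1111/1250 ≈ 0.888800
step 5 [5y] bond c/1=7/200: DF=(2028613/2000000 − 7/200·(0.961900+0.927500+0.891800+0.888800))/(1+7/200) = 8559/10000 ≈ 0.855900
step 6 [6y] zero: DF = P = 8079/10000 ≈ 0.807900
step 7 [7y] bond c/1=23/400: DF=(4485989/4000000 − 23/400·(0.961900+0.927500+0.891800+0.888800+0.855900+0.807900))/(1+23/400) = 1541/2000 ≈ 0.770500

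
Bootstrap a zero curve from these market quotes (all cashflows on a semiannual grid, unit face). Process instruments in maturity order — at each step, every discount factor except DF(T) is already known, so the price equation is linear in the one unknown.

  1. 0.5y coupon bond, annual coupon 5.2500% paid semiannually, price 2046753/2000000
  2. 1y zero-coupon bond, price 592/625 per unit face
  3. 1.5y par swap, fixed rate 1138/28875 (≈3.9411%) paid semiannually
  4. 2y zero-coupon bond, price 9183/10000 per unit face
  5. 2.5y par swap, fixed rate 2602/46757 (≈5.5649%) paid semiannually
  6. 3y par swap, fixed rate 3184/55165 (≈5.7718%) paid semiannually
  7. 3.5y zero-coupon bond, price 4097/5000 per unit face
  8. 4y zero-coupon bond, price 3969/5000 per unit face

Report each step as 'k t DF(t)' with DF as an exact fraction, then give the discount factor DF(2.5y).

step 1 [0.5y] bond c/2=21/800: DF=(2046753/2000000 − 21/800·(0))/(1+21/800) = 2493/2500 ≈ 0.997200
step 2 [1y] zero: DF = P = 592/625 ≈ 0.947200
step 3 [1.5y] swap r/2=569/28875: DF=(1 − 569/28875·(0.997200+0.947200))/(1+569/28875) = 9431/10000 ≈ 0.943100
step 4 [2y] zero: DF = P = 9183/10000 ≈ 0.918300
step 5 [2.5y] swap r/2=1301/46757: DF=(1 − 1301/46757·(0.997200+0.947200+0.943100+0.918300))/(1+1301/46757) = 8699/10000 ≈ 0.869900
step 6 [3y] swap r/2=1592/55165: DF=(1 − 1592/55165·(0.997200+0.947200+0.943100+0.918300+0.869900))/(1+1592/55165) = 1051/1250 ≈ 0.840800
step 7 [3.5y] zero: DF = P = 4097/5000 ≈ 0.819400
step 8 [4y] zero: DF = P = 3969/5000 ≈ 0.793800

1 1/2 2493/2500
2 1 592/625
3 3/2 9431/10000
4 2 9183/10000
5 5/2 8699/10000
6 3 1051/1250
7 7/2 4097/5000
8 4 3969/5000
DF(2.5y) = 8699/10000 ≈ 0.869900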